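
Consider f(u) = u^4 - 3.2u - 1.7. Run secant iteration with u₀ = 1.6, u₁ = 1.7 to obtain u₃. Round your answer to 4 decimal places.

1.6196

f(1.6) = -0.266400, f(1.7) = 1.212100
u₂ = 1.700000 − 1.212100·(1.700000 − 1.600000) / (1.212100 − (-0.266400)) = 1.700000 − (0.121210)/(1.478500) = 1.618018
f(1.618018) = -0.023823
u₃ = 1.618018 − (-0.023823)·(1.618018 − 1.700000) / (-0.023823 − 1.212100) = 1.618018 − (0.001953)/(-1.235923) = 1.619598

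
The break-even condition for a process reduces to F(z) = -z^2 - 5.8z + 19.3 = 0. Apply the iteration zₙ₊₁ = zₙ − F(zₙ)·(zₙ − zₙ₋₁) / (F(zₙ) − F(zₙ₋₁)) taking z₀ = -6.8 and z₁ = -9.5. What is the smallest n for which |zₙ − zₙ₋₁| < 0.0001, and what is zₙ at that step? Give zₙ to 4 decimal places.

n = 6, zₙ = -8.1640

F(-6.8) = 12.500000, F(-9.5) = -15.850000
z₂ = -9.500000 − (-15.850000)·(-2.700000)/(-28.350000) = -7.990476;  |Δ| = 1.509524
F(-7.990476) = 1.797052
z₃ = -7.990476 − 1.797052·(1.509524)/(17.647052) = -8.144196;  |Δ| = 0.153719
F(-8.144196) = 0.208413
z₄ = -8.144196 − 0.208413·(-0.153719)/(-1.588639) = -8.164362;  |Δ| = 0.020166
F(-8.164362) = -0.003507
z₅ = -8.164362 − (-0.003507)·(-0.020166)/(-0.211920) = -8.164028;  |Δ| = 0.000334
F(-8.164028) = 0.000007
z₆ = -8.164028 − 0.000007·(0.000334)/(0.003513) = -8.164029;  |Δ| = 0.000001
|z₆ − z₅| = 0.000001 < 0.0001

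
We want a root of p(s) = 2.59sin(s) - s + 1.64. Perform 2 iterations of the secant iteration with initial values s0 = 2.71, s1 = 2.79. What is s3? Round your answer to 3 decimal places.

p(2.71) = 0.01344, p(2.79) = -0.25802
s2 = 2.79000 − (-0.25802)·(2.79000 − 2.71000) / (-0.25802 − 0.01344) = 2.79000 − (-0.02064)/(-0.27146) = 2.71396
p(2.71396) = 0.00015
s3 = 2.71396 − 0.00015·(2.71396 − 2.79000) / (0.00015 − (-0.25802)) = 2.71396 − (-0.00001)/(0.25817) = 2.71401

2.714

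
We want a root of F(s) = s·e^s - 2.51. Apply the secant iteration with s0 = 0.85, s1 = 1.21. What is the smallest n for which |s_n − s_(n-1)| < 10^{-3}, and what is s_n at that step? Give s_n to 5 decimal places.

n = 5, s_n = 0.96054

F(0.85) = -0.5213002, F(1.21) = 1.5477164
s2 = 1.2100000 − 1.5477164·(0.3600000)/(2.0690166) = 0.9407040;  |Δ| = 0.2692960
F(0.9407040) = -0.1001193
s3 = 0.9407040 − (-0.1001193)·(-0.2692960)/(-1.6478358) = 0.9570659;  |Δ| = 0.0163619
F(0.9570659) = -0.0177576
s4 = 0.9570659 − (-0.0177576)·(0.0163619)/(0.0823617) = 0.9605936;  |Δ| = 0.0035277
F(0.9605936) = 0.0002686
s5 = 0.9605936 − 0.0002686·(0.0035277)/(0.0180262) = 0.9605410;  |Δ| = 0.0000526
|s5 − s4| = 0.0000526 < 10^{-3}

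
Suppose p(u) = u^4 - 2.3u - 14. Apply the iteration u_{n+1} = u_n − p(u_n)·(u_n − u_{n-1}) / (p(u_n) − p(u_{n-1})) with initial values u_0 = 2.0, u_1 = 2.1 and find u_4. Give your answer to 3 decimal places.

p(2.0) = -2.60000, p(2.1) = 0.61810
u_2 = 2.10000 − 0.61810·(2.10000 − 2.00000) / (0.61810 − (-2.60000)) = 2.10000 − (0.06181)/(3.21810) = 2.08079
p(2.08079) = -0.03953
u_3 = 2.08079 − (-0.03953)·(2.08079 − 2.10000) / (-0.03953 − 0.61810) = 2.08079 − (0.00076)/(-0.65763) = 2.08195
p(2.08195) = -0.00054
u_4 = 2.08195 − (-0.00054)·(2.08195 − 2.08079) / (-0.00054 − (-0.03953)) = 2.08195 − (0.00000)/(0.03898) = 2.08196

2.082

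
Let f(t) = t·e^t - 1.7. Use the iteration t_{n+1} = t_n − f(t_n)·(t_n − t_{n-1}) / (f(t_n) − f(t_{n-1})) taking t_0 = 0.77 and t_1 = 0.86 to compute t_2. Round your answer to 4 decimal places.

f(0.77) = -0.036980, f(0.86) = 0.332318
t_2 = 0.860000 − 0.332318·(0.860000 − 0.770000) / (0.332318 − (-0.036980)) = 0.860000 − (0.029909)/(0.369298) = 0.779012

0.7790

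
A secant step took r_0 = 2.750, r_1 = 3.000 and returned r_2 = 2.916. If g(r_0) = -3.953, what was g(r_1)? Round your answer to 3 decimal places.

2.000

The secant line through (2.750, -3.953) and (3.000, g(r_1)) crosses zero at r_2 = 2.916.
So (2.750, -3.953), (3.000, g(r_1)), (2.916, 0) are collinear:
g(r_1) = -3.953 · (3.000 − 2.916) / (2.750 − 2.916) = -3.953 · (0.08400)/(-0.16600) = 2.00031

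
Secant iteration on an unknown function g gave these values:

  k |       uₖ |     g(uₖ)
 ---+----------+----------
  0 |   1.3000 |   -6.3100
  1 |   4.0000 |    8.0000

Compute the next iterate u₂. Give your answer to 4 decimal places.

u₂ = 4.0000 − 8.0000·(4.0000 − 1.3000) / (8.0000 − (-6.3100))
   = 4.0000 − (21.600000)/(14.310000) = 2.490566

2.4906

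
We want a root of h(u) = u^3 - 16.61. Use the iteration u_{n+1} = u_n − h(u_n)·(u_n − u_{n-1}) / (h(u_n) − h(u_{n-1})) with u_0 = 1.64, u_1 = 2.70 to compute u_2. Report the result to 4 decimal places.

2.4867

h(1.64) = -12.199056, h(2.70) = 3.073000
u_2 = 2.700000 − 3.073000·(2.700000 − 1.640000) / (3.073000 − (-12.199056)) = 2.700000 − (3.257380)/(15.272056) = 2.486710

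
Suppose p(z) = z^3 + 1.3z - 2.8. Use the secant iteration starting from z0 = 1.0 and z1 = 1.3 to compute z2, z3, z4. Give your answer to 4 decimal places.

1.0945, 1.1063, 1.1079

p(1.0) = -0.500000, p(1.3) = 1.087000
z2 = 1.300000 − 1.087000·(1.300000 − 1.000000) / (1.087000 − (-0.500000)) = 1.300000 − (0.326100)/(1.587000) = 1.094518
p(1.094518) = -0.065927
z3 = 1.094518 − (-0.065927)·(1.094518 − 1.300000) / (-0.065927 − 1.087000) = 1.094518 − (0.013547)/(-1.152927) = 1.106268
p(1.106268) = -0.007969
z4 = 1.106268 − (-0.007969)·(1.106268 − 1.094518) / (-0.007969 − (-0.065927)) = 1.106268 − (-0.000094)/(0.057958) = 1.107884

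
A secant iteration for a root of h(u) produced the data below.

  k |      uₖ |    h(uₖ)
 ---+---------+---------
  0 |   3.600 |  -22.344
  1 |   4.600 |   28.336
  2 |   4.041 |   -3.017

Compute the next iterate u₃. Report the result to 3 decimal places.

4.095

u₃ = 4.041 − (-3.017)·(4.041 − 4.600) / (-3.017 − 28.336)
   = 4.041 − (1.68650)/(-31.35300) = 4.09479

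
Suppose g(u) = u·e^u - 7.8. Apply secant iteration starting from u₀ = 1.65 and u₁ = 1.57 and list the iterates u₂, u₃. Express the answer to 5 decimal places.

g(1.65) = 0.7915167, g(1.57) = -0.2535623
u₂ = 1.5700000 − (-0.2535623)·(1.5700000 − 1.6500000) / (-0.2535623 − 0.7915167) = 1.5700000 − (0.0202850)/(-1.0450791) = 1.5894100
g(1.5894100) = -0.0105295
u₃ = 1.5894100 − (-0.0105295)·(1.5894100 − 1.5700000) / (-0.0105295 − (-0.2535623)) = 1.5894100 − (-0.0002044)/(0.2430328) = 1.5902510

1.58941, 1.59025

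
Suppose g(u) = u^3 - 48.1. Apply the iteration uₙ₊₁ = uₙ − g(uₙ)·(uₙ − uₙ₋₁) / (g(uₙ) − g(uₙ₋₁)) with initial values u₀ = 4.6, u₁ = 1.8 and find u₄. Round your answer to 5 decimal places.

g(4.6) = 49.2360000, g(1.8) = -42.2680000
u₂ = 1.8000000 − (-42.2680000)·(1.8000000 − 4.6000000) / (-42.2680000 − 49.2360000) = 1.8000000 − (118.3504000)/(-91.5040000) = 3.0933905
g(3.0933905) = -18.4991473
u₃ = 3.0933905 − (-18.4991473)·(3.0933905 − 1.8000000) / (-18.4991473 − (-42.2680000)) = 3.0933905 − (-23.9266204)/(23.7688527) = 4.1000280
g(4.1000280) = 20.8224138
u₄ = 4.1000280 − 20.8224138·(4.1000280 − 3.0933905) / (20.8224138 − (-18.4991473)) = 4.1000280 − (20.9606242)/(39.3215610) = 3.5669713

3.56697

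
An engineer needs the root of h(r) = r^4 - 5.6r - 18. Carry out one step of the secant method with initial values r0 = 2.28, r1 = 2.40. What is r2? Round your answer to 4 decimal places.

2.3620

h(2.28) = -3.744637, h(2.40) = 1.737600
r2 = 2.400000 − 1.737600·(2.400000 − 2.280000) / (1.737600 − (-3.744637)) = 2.400000 − (0.208512)/(5.482237) = 2.361966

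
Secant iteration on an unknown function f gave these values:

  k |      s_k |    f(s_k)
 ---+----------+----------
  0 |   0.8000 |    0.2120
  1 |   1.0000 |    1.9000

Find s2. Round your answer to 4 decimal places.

s2 = 1.0000 − 1.9000·(1.0000 − 0.8000) / (1.9000 − 0.2120)
   = 1.0000 − (0.380000)/(1.688000) = 0.774882

0.7749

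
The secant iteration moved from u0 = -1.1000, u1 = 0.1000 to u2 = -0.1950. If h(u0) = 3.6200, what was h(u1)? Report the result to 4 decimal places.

The secant line through (-1.1000, 3.6200) and (0.1000, h(u1)) crosses zero at u2 = -0.1950.
So (-1.1000, 3.6200), (0.1000, h(u1)), (-0.1950, 0) are collinear:
h(u1) = 3.6200 · (0.1000 − (-0.1950)) / (-1.1000 − (-0.1950)) = 3.6200 · (0.295000)/(-0.905000) = -1.180000

-1.1800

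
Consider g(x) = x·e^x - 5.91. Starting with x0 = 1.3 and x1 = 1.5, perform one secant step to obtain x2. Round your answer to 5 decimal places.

g(1.3) = -1.1399143, g(1.5) = 0.8125336
x2 = 1.5000000 − 0.8125336·(1.5000000 − 1.3000000) / (0.8125336 − (-1.1399143)) = 1.5000000 − (0.1625067)/(1.9524479) = 1.4167677

1.41677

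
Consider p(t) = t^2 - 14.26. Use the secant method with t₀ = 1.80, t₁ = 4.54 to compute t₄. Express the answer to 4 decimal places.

p(1.80) = -11.020000, p(4.54) = 6.351600
t₂ = 4.540000 − 6.351600·(4.540000 − 1.800000) / (6.351600 − (-11.020000)) = 4.540000 − (17.403384)/(17.371600) = 3.538170
p(3.538170) = -1.741351
t₃ = 3.538170 − (-1.741351)·(3.538170 − 4.540000) / (-1.741351 − 6.351600) = 3.538170 − (1.744537)/(-8.092951) = 3.753733
p(3.753733) = -0.169490
t₄ = 3.753733 − (-0.169490)·(3.753733 − 3.538170) / (-0.169490 − (-1.741351)) = 3.753733 − (-0.036536)/(1.571861) = 3.776976

3.7770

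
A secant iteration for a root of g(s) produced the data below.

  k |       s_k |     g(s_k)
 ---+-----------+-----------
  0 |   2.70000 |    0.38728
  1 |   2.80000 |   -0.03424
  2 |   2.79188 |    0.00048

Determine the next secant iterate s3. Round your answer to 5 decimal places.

s3 = 2.79188 − 0.00048·(2.79188 − 2.80000) / (0.00048 − (-0.03424))
   = 2.79188 − (-0.0000039)/(0.0347200) = 2.7919923

2.79199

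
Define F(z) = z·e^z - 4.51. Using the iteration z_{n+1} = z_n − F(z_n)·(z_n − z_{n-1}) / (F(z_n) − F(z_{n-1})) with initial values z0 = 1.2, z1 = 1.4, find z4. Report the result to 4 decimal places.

F(1.2) = -0.525860, F(1.4) = 1.167280
z2 = 1.400000 − 1.167280·(1.400000 − 1.200000) / (1.167280 − (-0.525860)) = 1.400000 − (0.233456)/(1.693140) = 1.262117
F(1.262117) = -0.051080
z3 = 1.262117 − (-0.051080)·(1.262117 − 1.400000) / (-0.051080 − 1.167280) = 1.262117 − (0.007043)/(-1.218360) = 1.267897
F(1.267897) = -0.004688
z4 = 1.267897 − (-0.004688)·(1.267897 − 1.262117) / (-0.004688 − (-0.051080)) = 1.267897 − (-0.000027)/(0.046392) = 1.268481

1.2685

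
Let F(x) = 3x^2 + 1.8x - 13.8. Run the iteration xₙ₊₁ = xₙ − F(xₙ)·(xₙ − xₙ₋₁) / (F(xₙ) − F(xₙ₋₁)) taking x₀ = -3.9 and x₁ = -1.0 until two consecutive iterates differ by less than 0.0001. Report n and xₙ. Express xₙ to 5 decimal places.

n = 7, xₙ = -2.46564

F(-3.9) = 24.8100000, F(-1.0) = -12.6000000
x₂ = -1.0000000 − (-12.6000000)·(2.9000000)/(-37.4100000) = -1.9767442;  |Δ| = 0.9767442
F(-1.9767442) = -5.6355868
x₃ = -1.9767442 − (-5.6355868)·(-0.9767442)/(6.9644132) = -2.7671233;  |Δ| = 0.7903791
F(-2.7671233) = 4.1900919
x₄ = -2.7671233 − 4.1900919·(-0.7903791)/(9.8256788) = -2.4300717;  |Δ| = 0.3370516
F(-2.4300717) = -0.4583843
x₅ = -2.4300717 − (-0.4583843)·(0.3370516)/(-4.6484762) = -2.4633082;  |Δ| = 0.0332365
F(-2.4633082) = -0.0302933
x₆ = -2.4633082 − (-0.0302933)·(-0.0332365)/(0.4280910) = -2.4656601;  |Δ| = 0.0023519
F(-2.4656601) = 0.0002511
x₇ = -2.4656601 − 0.0002511·(-0.0023519)/(0.0305444) = -2.4656408;  |Δ| = 0.0000193
|x₇ − x₆| = 0.0000193 < 0.0001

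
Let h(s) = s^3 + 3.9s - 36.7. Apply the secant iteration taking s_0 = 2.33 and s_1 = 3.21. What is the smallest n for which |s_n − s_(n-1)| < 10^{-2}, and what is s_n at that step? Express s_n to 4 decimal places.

n = 4, s_n = 2.9341

h(2.33) = -14.963663, h(3.21) = 8.895161
s_2 = 3.210000 − 8.895161·(0.880000)/(23.858824) = 2.881914;  |Δ| = 0.328086
h(2.881914) = -1.525000
s_3 = 2.881914 − (-1.525000)·(-0.328086)/(-10.420161) = 2.929930;  |Δ| = 0.048016
h(2.929930) = -0.121324
s_4 = 2.929930 − (-0.121324)·(0.048016)/(1.403676) = 2.934080;  |Δ| = 0.004150
|s_4 − s_3| = 0.004150 < 10^{-2}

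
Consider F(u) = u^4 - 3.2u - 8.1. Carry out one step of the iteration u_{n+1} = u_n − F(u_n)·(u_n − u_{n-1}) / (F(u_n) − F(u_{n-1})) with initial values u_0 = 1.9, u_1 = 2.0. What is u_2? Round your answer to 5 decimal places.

F(1.9) = -1.1479000, F(2.0) = 1.5000000
u_2 = 2.0000000 − 1.5000000·(2.0000000 − 1.9000000) / (1.5000000 − (-1.1479000)) = 2.0000000 − (0.1500000)/(2.6479000) = 1.9433513

1.94335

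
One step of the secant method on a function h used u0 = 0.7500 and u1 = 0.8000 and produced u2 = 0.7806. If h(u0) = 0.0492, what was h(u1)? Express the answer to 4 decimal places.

-0.0312

The secant line through (0.7500, 0.0492) and (0.8000, h(u1)) crosses zero at u2 = 0.7806.
So (0.7500, 0.0492), (0.8000, h(u1)), (0.7806, 0) are collinear:
h(u1) = 0.0492 · (0.8000 − 0.7806) / (0.7500 − 0.7806) = 0.0492 · (0.019400)/(-0.030600) = -0.031192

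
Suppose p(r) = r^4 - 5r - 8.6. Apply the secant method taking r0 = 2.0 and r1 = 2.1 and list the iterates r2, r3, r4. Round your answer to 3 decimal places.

2.088, 2.089, 2.089

p(2.0) = -2.60000, p(2.1) = 0.34810
r2 = 2.10000 − 0.34810·(2.10000 − 2.00000) / (0.34810 − (-2.60000)) = 2.10000 − (0.03481)/(2.94810) = 2.08819
p(2.08819) = -0.02659
r3 = 2.08819 − (-0.02659)·(2.08819 − 2.10000) / (-0.02659 − 0.34810) = 2.08819 − (0.00031)/(-0.37469) = 2.08903
p(2.08903) = -0.00024
r4 = 2.08903 − (-0.00024)·(2.08903 − 2.08819) / (-0.00024 − (-0.02659)) = 2.08903 − (0.00000)/(0.02635) = 2.08904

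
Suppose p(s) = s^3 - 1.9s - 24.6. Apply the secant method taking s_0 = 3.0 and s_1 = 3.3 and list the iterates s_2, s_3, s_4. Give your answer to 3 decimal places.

3.118, 3.125, 3.126

p(3.0) = -3.30000, p(3.3) = 5.06700
s_2 = 3.30000 − 5.06700·(3.30000 − 3.00000) / (5.06700 − (-3.30000)) = 3.30000 − (1.52010)/(8.36700) = 3.11832
p(3.11832) = -0.20246
s_3 = 3.11832 − (-0.20246)·(3.11832 − 3.30000) / (-0.20246 − 5.06700) = 3.11832 − (0.03678)/(-5.26946) = 3.12530
p(3.12530) = -0.01164
s_4 = 3.12530 − (-0.01164)·(3.12530 − 3.11832) / (-0.01164 − (-0.20246)) = 3.12530 − (-0.00008)/(0.19082) = 3.12573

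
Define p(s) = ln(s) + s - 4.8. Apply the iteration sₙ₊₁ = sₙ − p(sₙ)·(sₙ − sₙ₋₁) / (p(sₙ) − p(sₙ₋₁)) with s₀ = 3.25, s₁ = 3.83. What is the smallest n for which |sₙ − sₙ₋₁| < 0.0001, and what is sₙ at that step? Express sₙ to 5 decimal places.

p(3.25) = -0.3713450, p(3.83) = 0.3728648
s₂ = 3.8300000 − 0.3728648·(0.5800000)/(0.7442098) = 3.5394078;  |Δ| = 0.2905922
p(3.5394078) = 0.0033672
s₃ = 3.5394078 − 0.0033672·(-0.2905922)/(-0.3694976) = 3.5367596;  |Δ| = 0.0026481
p(3.5367596) = -0.0000294
s₄ = 3.5367596 − (-0.0000294)·(-0.0026481)/(-0.0033966) = 3.5367826;  |Δ| = 0.0000229
|s₄ − s₃| = 0.0000229 < 0.0001

n = 4, sₙ = 3.53678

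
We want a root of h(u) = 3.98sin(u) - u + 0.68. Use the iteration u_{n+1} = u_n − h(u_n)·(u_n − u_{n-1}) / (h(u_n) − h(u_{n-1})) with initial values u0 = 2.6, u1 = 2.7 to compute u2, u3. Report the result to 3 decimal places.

2.629, 2.630

h(2.6) = 0.13170, h(2.7) = -0.31903
u2 = 2.70000 − (-0.31903)·(2.70000 − 2.60000) / (-0.31903 − 0.13170) = 2.70000 − (-0.03190)/(-0.45072) = 2.62922
h(2.62922) = 0.00197
u3 = 2.62922 − 0.00197·(2.62922 − 2.70000) / (0.00197 − (-0.31903)) = 2.62922 − (-0.00014)/(0.32100) = 2.62965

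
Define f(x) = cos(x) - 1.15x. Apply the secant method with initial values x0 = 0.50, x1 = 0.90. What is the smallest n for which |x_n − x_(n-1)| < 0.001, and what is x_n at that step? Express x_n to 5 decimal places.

n = 4, x_n = 0.67751

f(0.50) = 0.3025826, f(0.90) = -0.4133900
x2 = 0.9000000 − (-0.4133900)·(0.4000000)/(-0.7159726) = 0.6690470;  |Δ| = 0.2309530
f(0.6690470) = 0.0150090
x3 = 0.6690470 − 0.0150090·(-0.2309530)/(0.4283991) = 0.6771385;  |Δ| = 0.0080915
f(0.6771385) = 0.0006596
x4 = 0.6771385 − 0.0006596·(0.0080915)/(-0.0143495) = 0.6775104;  |Δ| = 0.0003719
|x4 − x3| = 0.0003719 < 0.001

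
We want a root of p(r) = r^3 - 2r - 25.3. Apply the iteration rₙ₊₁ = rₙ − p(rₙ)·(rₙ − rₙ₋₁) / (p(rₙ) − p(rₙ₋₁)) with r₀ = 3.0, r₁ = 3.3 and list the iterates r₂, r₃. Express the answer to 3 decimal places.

3.155, 3.162

p(3.0) = -4.30000, p(3.3) = 4.03700
r₂ = 3.30000 − 4.03700·(3.30000 − 3.00000) / (4.03700 − (-4.30000)) = 3.30000 − (1.21110)/(8.33700) = 3.15473
p(3.15473) = -0.21252
r₃ = 3.15473 − (-0.21252)·(3.15473 − 3.30000) / (-0.21252 − 4.03700) = 3.15473 − (0.03087)/(-4.24952) = 3.16200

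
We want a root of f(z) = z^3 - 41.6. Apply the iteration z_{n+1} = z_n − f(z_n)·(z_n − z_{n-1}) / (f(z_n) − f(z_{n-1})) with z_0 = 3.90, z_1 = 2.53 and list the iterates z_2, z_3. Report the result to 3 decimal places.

f(3.90) = 17.71900, f(2.53) = -25.40572
z_2 = 2.53000 − (-25.40572)·(2.53000 − 3.90000) / (-25.40572 − 17.71900) = 2.53000 − (34.80584)/(-43.12472) = 3.33710
f(3.33710) = -4.43736
z_3 = 3.33710 − (-4.43736)·(3.33710 − 2.53000) / (-4.43736 − (-25.40572)) = 3.33710 − (-3.58138)/(20.96836) = 3.50790

3.337, 3.508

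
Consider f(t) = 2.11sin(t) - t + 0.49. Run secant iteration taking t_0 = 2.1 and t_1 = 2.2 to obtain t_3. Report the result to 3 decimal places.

2.198

f(2.1) = 0.21137, f(2.2) = -0.00407
t_2 = 2.20000 − (-0.00407)·(2.20000 − 2.10000) / (-0.00407 − 0.21137) = 2.20000 − (-0.00041)/(-0.21544) = 2.19811
f(2.19811) = 0.00016
t_3 = 2.19811 − 0.00016·(2.19811 − 2.20000) / (0.00016 − (-0.00407)) = 2.19811 − (0.00000)/(0.00423) = 2.19818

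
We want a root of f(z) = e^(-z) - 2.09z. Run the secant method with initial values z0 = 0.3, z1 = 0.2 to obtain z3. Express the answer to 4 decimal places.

f(0.3) = 0.113818, f(0.2) = 0.400731
z2 = 0.200000 − 0.400731·(0.200000 − 0.300000) / (0.400731 − 0.113818) = 0.200000 − (-0.040073)/(0.286913) = 0.339670
f(0.339670) = 0.002095
z3 = 0.339670 − 0.002095·(0.339670 − 0.200000) / (0.002095 − 0.400731) = 0.339670 − (0.000293)/(-0.398636) = 0.340404

0.3404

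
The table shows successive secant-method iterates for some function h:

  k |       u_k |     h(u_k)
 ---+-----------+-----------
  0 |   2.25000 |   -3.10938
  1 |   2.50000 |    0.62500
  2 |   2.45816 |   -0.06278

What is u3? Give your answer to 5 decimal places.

2.46198

u3 = 2.45816 − (-0.06278)·(2.45816 − 2.50000) / (-0.06278 − 0.62500)
   = 2.45816 − (0.0026267)/(-0.6877800) = 2.4619791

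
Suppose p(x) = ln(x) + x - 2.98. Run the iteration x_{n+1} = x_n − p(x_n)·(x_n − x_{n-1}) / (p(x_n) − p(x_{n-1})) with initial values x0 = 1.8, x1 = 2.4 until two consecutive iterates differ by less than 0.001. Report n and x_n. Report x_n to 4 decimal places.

p(1.8) = -0.592213, p(2.4) = 0.295469
x2 = 2.400000 − 0.295469·(0.600000)/(0.887682) = 2.200287;  |Δ| = 0.199713
p(2.200287) = 0.008875
x3 = 2.200287 − 0.008875·(-0.199713)/(-0.286593) = 2.194103;  |Δ| = 0.006185
p(2.194103) = -0.000124
x4 = 2.194103 − (-0.000124)·(-0.006185)/(-0.009000) = 2.194188;  |Δ| = 0.000085
|x4 − x3| = 0.000085 < 0.001

n = 4, x_n = 2.1942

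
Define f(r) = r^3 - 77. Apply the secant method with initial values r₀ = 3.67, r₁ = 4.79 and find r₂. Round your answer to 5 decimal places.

f(3.67) = -27.5691370, f(4.79) = 32.9022390
r₂ = 4.7900000 − 32.9022390·(4.7900000 − 3.6700000) / (32.9022390 − (-27.5691370)) = 4.7900000 − (36.8505077)/(60.4713760) = 4.1806124

4.18061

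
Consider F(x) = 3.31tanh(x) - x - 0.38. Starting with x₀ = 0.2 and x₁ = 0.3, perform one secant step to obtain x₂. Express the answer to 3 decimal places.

0.165

F(0.2) = 0.07331, F(0.3) = 0.28424
x₂ = 0.30000 − 0.28424·(0.30000 − 0.20000) / (0.28424 − 0.07331) = 0.30000 − (0.02842)/(0.21093) = 0.16524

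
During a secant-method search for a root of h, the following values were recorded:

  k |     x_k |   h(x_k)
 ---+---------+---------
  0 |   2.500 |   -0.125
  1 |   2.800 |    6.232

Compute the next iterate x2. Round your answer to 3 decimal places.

x2 = 2.800 − 6.232·(2.800 − 2.500) / (6.232 − (-0.125))
   = 2.800 − (1.86960)/(6.35700) = 2.50590

2.506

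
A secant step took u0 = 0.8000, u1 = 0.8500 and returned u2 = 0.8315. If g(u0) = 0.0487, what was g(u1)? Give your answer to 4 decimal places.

-0.0286

The secant line through (0.8000, 0.0487) and (0.8500, g(u1)) crosses zero at u2 = 0.8315.
So (0.8000, 0.0487), (0.8500, g(u1)), (0.8315, 0) are collinear:
g(u1) = 0.0487 · (0.8500 − 0.8315) / (0.8000 − 0.8315) = 0.0487 · (0.018500)/(-0.031500) = -0.028602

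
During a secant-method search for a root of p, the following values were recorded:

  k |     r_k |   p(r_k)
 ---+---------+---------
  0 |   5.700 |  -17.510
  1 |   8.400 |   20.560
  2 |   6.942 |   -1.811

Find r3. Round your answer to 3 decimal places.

7.060

r3 = 6.942 − (-1.811)·(6.942 − 8.400) / (-1.811 − 20.560)
   = 6.942 − (2.64044)/(-22.37100) = 7.06003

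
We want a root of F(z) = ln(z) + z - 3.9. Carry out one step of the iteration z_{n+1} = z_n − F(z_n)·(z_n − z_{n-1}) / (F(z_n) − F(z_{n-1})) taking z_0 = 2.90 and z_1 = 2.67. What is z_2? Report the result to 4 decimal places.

2.8524

F(2.90) = 0.064711, F(2.67) = -0.247922
z_2 = 2.670000 − (-0.247922)·(2.670000 − 2.900000) / (-0.247922 − 0.064711) = 2.670000 − (0.057022)/(-0.312632) = 2.852393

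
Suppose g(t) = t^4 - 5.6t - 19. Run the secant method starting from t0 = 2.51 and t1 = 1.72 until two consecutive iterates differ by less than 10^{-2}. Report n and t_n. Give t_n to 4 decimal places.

g(2.51) = 6.635260, g(1.72) = -19.879869
t2 = 1.720000 − (-19.879869)·(-0.790000)/(-26.515129) = 2.312307;  |Δ| = 0.592307
g(2.312307) = -3.361037
t3 = 2.312307 − (-3.361037)·(0.592307)/(16.518832) = 2.432822;  |Δ| = 0.120515
g(2.432822) = 2.406290
t4 = 2.432822 − 2.406290·(0.120515)/(5.767328) = 2.382540;  |Δ| = 0.050282
g(2.382540) = -0.119620
t5 = 2.382540 − (-0.119620)·(-0.050282)/(-2.525911) = 2.384921;  |Δ| = 0.002381
|t5 − t4| = 0.002381 < 10^{-2}

n = 5, t_n = 2.3849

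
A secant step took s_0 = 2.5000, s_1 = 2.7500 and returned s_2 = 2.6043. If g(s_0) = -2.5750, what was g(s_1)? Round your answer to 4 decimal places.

3.5971

The secant line through (2.5000, -2.5750) and (2.7500, g(s_1)) crosses zero at s_2 = 2.6043.
So (2.5000, -2.5750), (2.7500, g(s_1)), (2.6043, 0) are collinear:
g(s_1) = -2.5750 · (2.7500 − 2.6043) / (2.5000 − 2.6043) = -2.5750 · (0.145700)/(-0.104300) = 3.597100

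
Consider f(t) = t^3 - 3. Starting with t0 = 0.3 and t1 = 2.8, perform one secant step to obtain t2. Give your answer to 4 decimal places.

0.6390

f(0.3) = -2.973000, f(2.8) = 18.952000
t2 = 2.800000 − 18.952000·(2.800000 − 0.300000) / (18.952000 − (-2.973000)) = 2.800000 − (47.380000)/(21.925000) = 0.638997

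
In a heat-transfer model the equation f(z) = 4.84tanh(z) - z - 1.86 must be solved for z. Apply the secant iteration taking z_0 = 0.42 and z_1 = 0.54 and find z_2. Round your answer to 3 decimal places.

f(0.42) = -0.35886, f(0.54) = -0.01394
z_2 = 0.54000 − (-0.01394)·(0.54000 − 0.42000) / (-0.01394 − (-0.35886)) = 0.54000 − (-0.00167)/(0.34492) = 0.54485

0.545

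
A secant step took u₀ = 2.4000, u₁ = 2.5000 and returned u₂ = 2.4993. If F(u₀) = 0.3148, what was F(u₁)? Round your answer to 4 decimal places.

-0.0022

The secant line through (2.4000, 0.3148) and (2.5000, F(u₁)) crosses zero at u₂ = 2.4993.
So (2.4000, 0.3148), (2.5000, F(u₁)), (2.4993, 0) are collinear:
F(u₁) = 0.3148 · (2.5000 − 2.4993) / (2.4000 − 2.4993) = 0.3148 · (0.000700)/(-0.099300) = -0.002219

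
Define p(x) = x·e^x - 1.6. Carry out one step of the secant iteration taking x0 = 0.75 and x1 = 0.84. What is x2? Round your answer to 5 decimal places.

0.75308

p(0.75) = -0.0122500, p(0.84) = 0.3457483
x2 = 0.8400000 − 0.3457483·(0.8400000 − 0.7500000) / (0.3457483 − (-0.0122500)) = 0.8400000 − (0.0311173)/(0.3579982) = 0.7530796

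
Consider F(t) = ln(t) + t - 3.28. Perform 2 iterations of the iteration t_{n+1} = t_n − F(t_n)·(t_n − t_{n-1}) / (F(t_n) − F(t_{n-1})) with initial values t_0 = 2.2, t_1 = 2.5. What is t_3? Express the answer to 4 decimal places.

F(2.2) = -0.291543, F(2.5) = 0.136291
t_2 = 2.500000 − 0.136291·(2.500000 − 2.200000) / (0.136291 − (-0.291543)) = 2.500000 − (0.040887)/(0.427833) = 2.404432
F(2.404432) = 0.001746
t_3 = 2.404432 − 0.001746·(2.404432 − 2.500000) / (0.001746 − 0.136291) = 2.404432 − (-0.000167)/(-0.134545) = 2.403192

2.4032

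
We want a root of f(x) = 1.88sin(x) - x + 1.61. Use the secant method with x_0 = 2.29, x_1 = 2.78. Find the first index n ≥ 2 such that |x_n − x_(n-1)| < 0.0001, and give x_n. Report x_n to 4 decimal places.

n = 5, x_n = 2.5920

f(2.29) = 0.734381, f(2.78) = -0.504923
x_2 = 2.780000 − (-0.504923)·(0.490000)/(-1.239305) = 2.580362;  |Δ| = 0.199638
f(2.580362) = 0.030228
x_3 = 2.580362 − 0.030228·(-0.199638)/(0.535151) = 2.591638;  |Δ| = 0.011276
f(2.591638) = 0.000940
x_4 = 2.591638 − 0.000940·(0.011276)/(-0.029287) = 2.592000;  |Δ| = 0.000362
f(2.592000) = -0.000002
x_5 = 2.592000 − (-0.000002)·(0.000362)/(-0.000942) = 2.592000;  |Δ| = 0.000001
|x_5 − x_4| = 0.000001 < 0.0001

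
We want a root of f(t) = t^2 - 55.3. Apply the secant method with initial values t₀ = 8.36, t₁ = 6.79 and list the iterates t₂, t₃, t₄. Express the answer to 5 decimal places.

7.39699, 7.43819, 7.43639

f(8.36) = 14.5896000, f(6.79) = -9.1959000
t₂ = 6.7900000 − (-9.1959000)·(6.7900000 − 8.3600000) / (-9.1959000 − 14.5896000) = 6.7900000 − (14.4375630)/(-23.7855000) = 7.3969901
f(7.3969901) = -0.5845375
t₃ = 7.3969901 − (-0.5845375)·(7.3969901 − 6.7900000) / (-0.5845375 − (-9.1959000)) = 7.3969901 − (-0.3548085)/(8.6113625) = 7.4381925
f(7.4381925) = 0.0267071
t₄ = 7.4381925 − 0.0267071·(7.4381925 − 7.3969901) / (0.0267071 − (-0.5845375)) = 7.4381925 − (0.0011004)/(0.6112445) = 7.4363922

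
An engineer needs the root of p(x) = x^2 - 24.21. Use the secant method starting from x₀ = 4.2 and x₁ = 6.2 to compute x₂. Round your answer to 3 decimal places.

4.832

p(4.2) = -6.57000, p(6.2) = 14.23000
x₂ = 6.20000 − 14.23000·(6.20000 − 4.20000) / (14.23000 − (-6.57000)) = 6.20000 − (28.46000)/(20.80000) = 4.83173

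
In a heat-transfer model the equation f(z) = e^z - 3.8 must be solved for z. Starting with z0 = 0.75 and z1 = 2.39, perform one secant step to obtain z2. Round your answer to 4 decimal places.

f(0.75) = -1.683000, f(2.39) = 7.113494
z2 = 2.390000 − 7.113494·(2.390000 − 0.750000) / (7.113494 − (-1.683000)) = 2.390000 − (11.666130)/(8.796494) = 1.063775

1.0638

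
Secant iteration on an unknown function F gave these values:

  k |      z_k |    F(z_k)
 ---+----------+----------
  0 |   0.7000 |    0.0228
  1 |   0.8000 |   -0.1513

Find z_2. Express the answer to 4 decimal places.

z_2 = 0.8000 − (-0.1513)·(0.8000 − 0.7000) / (-0.1513 − 0.0228)
   = 0.8000 − (-0.015130)/(-0.174100) = 0.713096

0.7131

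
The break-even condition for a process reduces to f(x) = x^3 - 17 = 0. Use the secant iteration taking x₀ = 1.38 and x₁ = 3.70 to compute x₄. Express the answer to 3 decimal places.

2.614

f(1.38) = -14.37193, f(3.70) = 33.65300
x₂ = 3.70000 − 33.65300·(3.70000 − 1.38000) / (33.65300 − (-14.37193)) = 3.70000 − (78.07496)/(48.02493) = 2.07428
f(2.07428) = -8.07509
x₃ = 2.07428 − (-8.07509)·(2.07428 − 3.70000) / (-8.07509 − 33.65300) = 2.07428 − (13.12782)/(-41.72809) = 2.38889
f(2.38889) = -3.36715
x₄ = 2.38889 − (-3.36715)·(2.38889 − 2.07428) / (-3.36715 − (-8.07509)) = 2.38889 − (-1.05932)/(4.70794) = 2.61389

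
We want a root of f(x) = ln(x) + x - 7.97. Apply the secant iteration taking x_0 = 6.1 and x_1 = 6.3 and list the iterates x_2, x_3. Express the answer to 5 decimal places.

f(6.1) = -0.0617112, f(6.3) = 0.1705496
x_2 = 6.3000000 − 0.1705496·(6.3000000 − 6.1000000) / (0.1705496 − (-0.0617112)) = 6.3000000 − (0.0341099)/(0.2322609) = 6.1531396
f(6.1531396) = 0.0001020
x_3 = 6.1531396 − 0.0001020·(6.1531396 − 6.3000000) / (0.0001020 − 0.1705496) = 6.1531396 − (-0.0000150)/(-0.1704476) = 6.1530517

6.15314, 6.15305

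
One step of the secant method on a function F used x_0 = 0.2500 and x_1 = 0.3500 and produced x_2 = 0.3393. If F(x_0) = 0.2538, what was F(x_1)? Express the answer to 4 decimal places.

-0.0304

The secant line through (0.2500, 0.2538) and (0.3500, F(x_1)) crosses zero at x_2 = 0.3393.
So (0.2500, 0.2538), (0.3500, F(x_1)), (0.3393, 0) are collinear:
F(x_1) = 0.2538 · (0.3500 − 0.3393) / (0.2500 − 0.3393) = 0.2538 · (0.010700)/(-0.089300) = -0.030411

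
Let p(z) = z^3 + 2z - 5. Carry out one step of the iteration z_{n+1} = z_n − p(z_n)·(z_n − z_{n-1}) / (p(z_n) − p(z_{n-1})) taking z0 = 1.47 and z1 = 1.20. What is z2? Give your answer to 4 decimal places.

p(1.47) = 1.116523, p(1.20) = -0.872000
z2 = 1.200000 − (-0.872000)·(1.200000 − 1.470000) / (-0.872000 − 1.116523) = 1.200000 − (0.235440)/(-1.988523) = 1.318399

1.3184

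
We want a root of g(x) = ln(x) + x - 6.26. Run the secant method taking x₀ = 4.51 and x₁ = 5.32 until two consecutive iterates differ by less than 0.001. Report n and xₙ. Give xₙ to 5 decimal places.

n = 4, xₙ = 4.71026

g(4.51) = -0.2437028, g(5.32) = 0.7314733
x₂ = 5.3200000 − 0.7314733·(0.8100000)/(0.9751761) = 4.7124243;  |Δ| = 0.6075757
g(4.7124243) = 0.0026267
x₃ = 4.7124243 − 0.0026267·(-0.6075757)/(-0.7288466) = 4.7102346;  |Δ| = 0.0021897
g(4.7102346) = -0.0000277
x₄ = 4.7102346 − (-0.0000277)·(-0.0021897)/(-0.0026544) = 4.7102574;  |Δ| = 0.0000229
|x₄ − x₃| = 0.0000229 < 0.001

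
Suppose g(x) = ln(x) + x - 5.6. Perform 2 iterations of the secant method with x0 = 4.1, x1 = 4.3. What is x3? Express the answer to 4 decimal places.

g(4.1) = -0.089013, g(4.3) = 0.158615
x2 = 4.300000 − 0.158615·(4.300000 − 4.100000) / (0.158615 − (-0.089013)) = 4.300000 − (0.031723)/(0.247628) = 4.171893
g(4.171893) = 0.000262
x3 = 4.171893 − 0.000262·(4.171893 − 4.300000) / (0.000262 − 0.158615) = 4.171893 − (-0.000034)/(-0.158353) = 4.171680

4.1717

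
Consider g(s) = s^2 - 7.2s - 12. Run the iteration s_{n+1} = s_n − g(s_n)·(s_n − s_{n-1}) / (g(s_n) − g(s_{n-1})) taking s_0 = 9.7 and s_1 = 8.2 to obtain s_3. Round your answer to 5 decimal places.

8.59769

g(9.7) = 12.2500000, g(8.2) = -3.8000000
s_2 = 8.2000000 − (-3.8000000)·(8.2000000 − 9.7000000) / (-3.8000000 − 12.2500000) = 8.2000000 − (5.7000000)/(-16.0500000) = 8.5551402
g(8.5551402) = -0.4065857
s_3 = 8.5551402 − (-0.4065857)·(8.5551402 − 8.2000000) / (-0.4065857 − (-3.8000000)) = 8.5551402 − (-0.1443949)/(3.3934143) = 8.5976917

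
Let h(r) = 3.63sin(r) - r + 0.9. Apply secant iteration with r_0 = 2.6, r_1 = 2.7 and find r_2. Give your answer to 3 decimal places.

h(2.6) = 0.17127, h(2.7) = -0.24861
r_2 = 2.70000 − (-0.24861)·(2.70000 − 2.60000) / (-0.24861 − 0.17127) = 2.70000 − (-0.02486)/(-0.41988) = 2.64079

2.641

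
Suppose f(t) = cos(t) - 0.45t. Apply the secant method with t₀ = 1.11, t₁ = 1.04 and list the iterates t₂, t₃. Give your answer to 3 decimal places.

f(1.11) = -0.05484, f(1.04) = 0.03822
t₂ = 1.04000 − 0.03822·(1.04000 − 1.11000) / (0.03822 − (-0.05484)) = 1.04000 − (-0.00268)/(0.09306) = 1.06875
f(1.06875) = 0.00028
t₃ = 1.06875 − 0.00028·(1.06875 − 1.04000) / (0.00028 − 0.03822) = 1.06875 − (0.00001)/(-0.03794) = 1.06896

1.069, 1.069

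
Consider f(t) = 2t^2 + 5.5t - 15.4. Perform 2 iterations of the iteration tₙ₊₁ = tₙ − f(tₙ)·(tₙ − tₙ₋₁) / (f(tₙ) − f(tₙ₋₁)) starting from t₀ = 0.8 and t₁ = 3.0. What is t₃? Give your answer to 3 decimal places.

f(0.8) = -9.72000, f(3.0) = 19.10000
t₂ = 3.00000 − 19.10000·(3.00000 − 0.80000) / (19.10000 − (-9.72000)) = 3.00000 − (42.02000)/(28.82000) = 1.54198
f(1.54198) = -2.16365
t₃ = 1.54198 − (-2.16365)·(1.54198 − 3.00000) / (-2.16365 − 19.10000) = 1.54198 − (3.15463)/(-21.26365) = 1.69034

1.690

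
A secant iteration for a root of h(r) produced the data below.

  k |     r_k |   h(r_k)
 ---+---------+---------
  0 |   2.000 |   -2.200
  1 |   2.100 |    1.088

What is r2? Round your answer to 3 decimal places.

2.067

r2 = 2.100 − 1.088·(2.100 − 2.000) / (1.088 − (-2.200))
   = 2.100 − (0.10880)/(3.28800) = 2.06691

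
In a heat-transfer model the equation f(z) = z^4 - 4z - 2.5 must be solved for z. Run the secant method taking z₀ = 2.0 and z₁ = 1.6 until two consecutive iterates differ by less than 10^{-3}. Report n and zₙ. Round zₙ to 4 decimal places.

f(2.0) = 5.500000, f(1.6) = -2.346400
z₂ = 1.600000 − (-2.346400)·(-0.400000)/(-7.846400) = 1.719617;  |Δ| = 0.119617
f(1.719617) = -0.634136
z₃ = 1.719617 − (-0.634136)·(0.119617)/(1.712264) = 1.763917;  |Δ| = 0.044300
f(1.763917) = 0.125155
z₄ = 1.763917 − 0.125155·(0.044300)/(0.759291) = 1.756615;  |Δ| = 0.007302
f(1.756615) = -0.004946
z₅ = 1.756615 − (-0.004946)·(-0.007302)/(-0.130101) = 1.756892;  |Δ| = 0.000278
|z₅ − z₄| = 0.000278 < 10^{-3}

n = 5, zₙ = 1.7569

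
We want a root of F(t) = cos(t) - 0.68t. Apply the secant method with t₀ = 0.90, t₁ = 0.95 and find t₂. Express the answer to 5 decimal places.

0.90650

F(0.90) = 0.0096100, F(0.95) = -0.0643169
t₂ = 0.9500000 − (-0.0643169)·(0.9500000 − 0.9000000) / (-0.0643169 − 0.0096100) = 0.9500000 − (-0.0032158)/(-0.0739269) = 0.9064996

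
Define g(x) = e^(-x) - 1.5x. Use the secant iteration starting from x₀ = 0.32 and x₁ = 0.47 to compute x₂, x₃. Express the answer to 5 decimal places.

0.43321, 0.43256

g(0.32) = 0.2461490, g(0.47) = -0.0799977
x₂ = 0.4700000 − (-0.0799977)·(0.4700000 − 0.3200000) / (-0.0799977 − 0.2461490) = 0.4700000 − (-0.0119997)/(-0.3261468) = 0.4332078
g(0.4332078) = -0.0013859
x₃ = 0.4332078 − (-0.0013859)·(0.4332078 − 0.4700000) / (-0.0013859 − (-0.0799977)) = 0.4332078 − (0.0000510)/(0.0786118) = 0.4325591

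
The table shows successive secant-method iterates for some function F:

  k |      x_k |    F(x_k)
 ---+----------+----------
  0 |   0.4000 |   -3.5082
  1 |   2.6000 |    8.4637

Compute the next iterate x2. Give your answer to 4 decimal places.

1.0447

x2 = 2.6000 − 8.4637·(2.6000 − 0.4000) / (8.4637 − (-3.5082))
   = 2.6000 − (18.620140)/(11.971900) = 1.044680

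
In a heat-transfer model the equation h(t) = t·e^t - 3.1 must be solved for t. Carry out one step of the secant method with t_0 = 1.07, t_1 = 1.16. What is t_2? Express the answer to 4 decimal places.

h(1.07) = 0.019456, h(1.16) = 0.600323
t_2 = 1.160000 − 0.600323·(1.160000 − 1.070000) / (0.600323 − 0.019456) = 1.160000 − (0.054029)/(0.580867) = 1.066985

1.0670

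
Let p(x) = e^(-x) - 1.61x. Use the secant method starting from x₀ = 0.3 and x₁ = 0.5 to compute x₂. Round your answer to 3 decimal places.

0.413

p(0.3) = 0.25782, p(0.5) = -0.19847
x₂ = 0.50000 − (-0.19847)·(0.50000 − 0.30000) / (-0.19847 − 0.25782) = 0.50000 − (-0.03969)/(-0.45629) = 0.41301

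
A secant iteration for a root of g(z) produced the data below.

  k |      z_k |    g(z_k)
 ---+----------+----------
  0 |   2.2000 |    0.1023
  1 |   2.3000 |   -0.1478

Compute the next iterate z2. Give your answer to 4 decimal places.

2.2409

z2 = 2.3000 − (-0.1478)·(2.3000 − 2.2000) / (-0.1478 − 0.1023)
   = 2.3000 − (-0.014780)/(-0.250100) = 2.240904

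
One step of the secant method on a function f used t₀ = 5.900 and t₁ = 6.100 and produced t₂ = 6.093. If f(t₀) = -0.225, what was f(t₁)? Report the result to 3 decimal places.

The secant line through (5.900, -0.225) and (6.100, f(t₁)) crosses zero at t₂ = 6.093.
So (5.900, -0.225), (6.100, f(t₁)), (6.093, 0) are collinear:
f(t₁) = -0.225 · (6.100 − 6.093) / (5.900 − 6.093) = -0.225 · (0.00700)/(-0.19300) = 0.00816

0.008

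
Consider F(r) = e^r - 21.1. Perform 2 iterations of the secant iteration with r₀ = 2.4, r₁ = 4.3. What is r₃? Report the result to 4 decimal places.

2.8721

F(2.4) = -10.076824, F(4.3) = 52.599794
r₂ = 4.300000 − 52.599794·(4.300000 − 2.400000) / (52.599794 − (-10.076824)) = 4.300000 − (99.939608)/(62.676617) = 2.705472
F(2.705472) = -6.138620
r₃ = 2.705472 − (-6.138620)·(2.705472 − 4.300000) / (-6.138620 − 52.599794) = 2.705472 − (9.788200)/(-58.738414) = 2.872113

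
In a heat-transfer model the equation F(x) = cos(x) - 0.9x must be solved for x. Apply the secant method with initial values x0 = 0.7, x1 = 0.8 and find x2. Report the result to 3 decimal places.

F(0.7) = 0.13484, F(0.8) = -0.02329
x2 = 0.80000 − (-0.02329)·(0.80000 − 0.70000) / (-0.02329 − 0.13484) = 0.80000 − (-0.00233)/(-0.15814) = 0.78527

0.785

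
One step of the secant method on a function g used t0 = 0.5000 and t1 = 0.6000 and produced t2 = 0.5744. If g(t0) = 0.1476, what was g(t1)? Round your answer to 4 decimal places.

-0.0508

The secant line through (0.5000, 0.1476) and (0.6000, g(t1)) crosses zero at t2 = 0.5744.
So (0.5000, 0.1476), (0.6000, g(t1)), (0.5744, 0) are collinear:
g(t1) = 0.1476 · (0.6000 − 0.5744) / (0.5000 − 0.5744) = 0.1476 · (0.025600)/(-0.074400) = -0.050787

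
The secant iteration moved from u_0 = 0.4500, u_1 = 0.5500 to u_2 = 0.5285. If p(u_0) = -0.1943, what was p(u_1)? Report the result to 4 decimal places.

The secant line through (0.4500, -0.1943) and (0.5500, p(u_1)) crosses zero at u_2 = 0.5285.
So (0.4500, -0.1943), (0.5500, p(u_1)), (0.5285, 0) are collinear:
p(u_1) = -0.1943 · (0.5500 − 0.5285) / (0.4500 − 0.5285) = -0.1943 · (0.021500)/(-0.078500) = 0.053216

0.0532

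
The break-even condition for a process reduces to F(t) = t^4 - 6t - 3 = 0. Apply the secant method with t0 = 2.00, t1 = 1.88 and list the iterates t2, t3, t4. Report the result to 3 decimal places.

F(2.00) = 1.00000, F(1.88) = -1.78802
t2 = 1.88000 − (-1.78802)·(1.88000 − 2.00000) / (-1.78802 − 1.00000) = 1.88000 − (0.21456)/(-2.78802) = 1.95696
F(1.95696) = -0.07525
t3 = 1.95696 − (-0.07525)·(1.95696 − 1.88000) / (-0.07525 − (-1.78802)) = 1.95696 − (-0.00579)/(1.71277) = 1.96034
F(1.96034) = 0.00609
t4 = 1.96034 − 0.00609·(1.96034 − 1.95696) / (0.00609 − (-0.07525)) = 1.96034 − (0.00002)/(0.08133) = 1.96009

1.957, 1.960, 1.960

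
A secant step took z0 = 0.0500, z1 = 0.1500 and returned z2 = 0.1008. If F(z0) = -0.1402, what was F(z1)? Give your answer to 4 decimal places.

0.1358

The secant line through (0.0500, -0.1402) and (0.1500, F(z1)) crosses zero at z2 = 0.1008.
So (0.0500, -0.1402), (0.1500, F(z1)), (0.1008, 0) are collinear:
F(z1) = -0.1402 · (0.1500 − 0.1008) / (0.0500 − 0.1008) = -0.1402 · (0.049200)/(-0.050800) = 0.135784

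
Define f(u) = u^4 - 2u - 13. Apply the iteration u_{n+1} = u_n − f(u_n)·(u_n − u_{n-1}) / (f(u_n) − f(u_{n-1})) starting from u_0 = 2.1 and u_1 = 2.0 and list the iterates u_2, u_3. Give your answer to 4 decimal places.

2.0308, 2.0325

f(2.1) = 2.248100, f(2.0) = -1.000000
u_2 = 2.000000 − (-1.000000)·(2.000000 − 2.100000) / (-1.000000 − 2.248100) = 2.000000 − (0.100000)/(-3.248100) = 2.030787
f(2.030787) = -0.053400
u_3 = 2.030787 − (-0.053400)·(2.030787 − 2.000000) / (-0.053400 − (-1.000000)) = 2.030787 − (-0.001644)/(0.946600) = 2.032524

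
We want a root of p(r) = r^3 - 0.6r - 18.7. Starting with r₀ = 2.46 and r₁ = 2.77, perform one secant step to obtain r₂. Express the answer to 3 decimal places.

p(2.46) = -5.28906, p(2.77) = 0.89193
r₂ = 2.77000 − 0.89193·(2.77000 − 2.46000) / (0.89193 − (-5.28906)) = 2.77000 − (0.27650)/(6.18100) = 2.72527

2.725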